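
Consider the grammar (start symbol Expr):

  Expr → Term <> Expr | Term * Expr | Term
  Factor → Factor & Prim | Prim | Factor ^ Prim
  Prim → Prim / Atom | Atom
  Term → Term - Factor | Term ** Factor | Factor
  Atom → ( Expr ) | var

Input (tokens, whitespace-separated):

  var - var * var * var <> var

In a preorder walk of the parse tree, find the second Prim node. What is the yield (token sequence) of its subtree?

[Expr [Term [Term [Factor [Prim [Atom var]]]] - [Factor [Prim [Atom var]]]] * [Expr [Term [Factor [Prim [Atom var]]]] * [Expr [Term [Factor [Prim [Atom var]]]] <> [Expr [Term [Factor [Prim [Atom var]]]]]]]]

var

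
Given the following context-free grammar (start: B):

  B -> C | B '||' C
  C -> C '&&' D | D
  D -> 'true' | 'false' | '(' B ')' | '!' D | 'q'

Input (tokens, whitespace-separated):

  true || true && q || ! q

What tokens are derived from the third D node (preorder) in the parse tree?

[B [B [B [C [D true]]] || [C [C [D true]] && [D q]]] || [C [D ! [D q]]]]

q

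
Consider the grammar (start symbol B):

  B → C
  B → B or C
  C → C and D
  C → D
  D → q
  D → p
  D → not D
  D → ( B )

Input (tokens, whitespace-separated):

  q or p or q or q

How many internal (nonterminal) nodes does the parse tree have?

[B [B [B [B [C [D q]]] or [C [D p]]] or [C [D q]]] or [C [D q]]]

12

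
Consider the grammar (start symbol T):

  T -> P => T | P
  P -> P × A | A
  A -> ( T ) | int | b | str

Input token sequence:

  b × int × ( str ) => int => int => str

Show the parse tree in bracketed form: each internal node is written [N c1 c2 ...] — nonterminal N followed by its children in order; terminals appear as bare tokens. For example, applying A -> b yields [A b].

T
P => T
P × A => T
P × A × A => T
A × A × A => T
b × A × A => T
b × int × A => T
b × int × ( T ) => T
b × int × ( P ) => T
b × int × ( A ) => T
b × int × ( str ) => T
b × int × ( str ) => P => T
b × int × ( str ) => A => T
b × int × ( str ) => int => T
b × int × ( str ) => int => P => T
b × int × ( str ) => int => A => T
b × int × ( str ) => int => int => T
b × int × ( str ) => int => int => P
b × int × ( str ) => int => int => A
b × int × ( str ) => int => int => str

[T [P [P [P [A b]] × [A int]] × [A ( [T [P [A str]]] )]] => [T [P [A int]] => [T [P [A int]] => [T [P [A str]]]]]]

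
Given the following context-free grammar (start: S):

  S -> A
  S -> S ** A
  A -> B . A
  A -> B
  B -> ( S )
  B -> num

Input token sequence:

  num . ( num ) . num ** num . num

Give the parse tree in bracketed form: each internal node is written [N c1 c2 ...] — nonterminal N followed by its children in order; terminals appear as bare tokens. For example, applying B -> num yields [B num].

[S [S [A [B num] . [A [B ( [S [A [B num]]] )] . [A [B num]]]]] ** [A [B num] . [A [B num]]]]

S
S ** A
A ** A
B . A ** A
num . A ** A
num . B . A ** A
num . ( S ) . A ** A
num . ( A ) . A ** A
num . ( B ) . A ** A
num . ( num ) . A ** A
num . ( num ) . B ** A
num . ( num ) . num ** A
num . ( num ) . num ** B . A
num . ( num ) . num ** num . A
num . ( num ) . num ** num . B
num . ( num ) . num ** num . num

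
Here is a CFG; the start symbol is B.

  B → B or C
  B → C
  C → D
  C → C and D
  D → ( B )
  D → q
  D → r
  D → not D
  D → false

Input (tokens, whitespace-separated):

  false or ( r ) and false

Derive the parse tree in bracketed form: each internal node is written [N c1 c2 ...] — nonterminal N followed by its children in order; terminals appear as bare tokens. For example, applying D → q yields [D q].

B
B or C
C or C
D or C
false or C
false or C and D
false or D and D
false or ( B ) and D
false or ( C ) and D
false or ( D ) and D
false or ( r ) and D
false or ( r ) and false

[B [B [C [D false]]] or [C [C [D ( [B [C [D r]]] )]] and [D false]]]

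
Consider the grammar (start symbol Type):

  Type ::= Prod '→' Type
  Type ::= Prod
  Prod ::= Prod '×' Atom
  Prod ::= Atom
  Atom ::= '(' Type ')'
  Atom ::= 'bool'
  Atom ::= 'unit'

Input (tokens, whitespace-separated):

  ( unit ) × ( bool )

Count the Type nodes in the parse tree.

[Type [Prod [Prod [Atom ( [Type [Prod [Atom unit]]] )]] × [Atom ( [Type [Prod [Atom bool]]] )]]]

3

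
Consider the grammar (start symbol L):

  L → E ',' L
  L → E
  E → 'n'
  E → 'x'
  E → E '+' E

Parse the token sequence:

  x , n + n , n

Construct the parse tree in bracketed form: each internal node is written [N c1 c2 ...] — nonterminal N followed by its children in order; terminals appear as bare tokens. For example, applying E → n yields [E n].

[L [E x] , [L [E [E n] + [E n]] , [L [E n]]]]

L
E , L
x , L
x , E , L
x , E + E , L
x , n + E , L
x , n + n , L
x , n + n , E
x , n + n , n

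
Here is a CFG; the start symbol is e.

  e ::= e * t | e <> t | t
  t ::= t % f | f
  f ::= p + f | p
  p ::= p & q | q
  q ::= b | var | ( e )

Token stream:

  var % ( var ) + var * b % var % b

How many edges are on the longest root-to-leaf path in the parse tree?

11

[e [e [t [t [f [p [q var]]]] % [f [p [q ( [e [t [f [p [q var]]]]] )]] + [f [p [q var]]]]]] * [t [t [t [f [p [q b]]]] % [f [p [q var]]]] % [f [p [q b]]]]]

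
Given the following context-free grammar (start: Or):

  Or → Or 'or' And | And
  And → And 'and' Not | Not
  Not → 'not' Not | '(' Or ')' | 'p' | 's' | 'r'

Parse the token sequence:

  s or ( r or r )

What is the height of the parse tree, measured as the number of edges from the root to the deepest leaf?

7

[Or [Or [And [Not s]]] or [And [Not ( [Or [Or [And [Not r]]] or [And [Not r]]] )]]]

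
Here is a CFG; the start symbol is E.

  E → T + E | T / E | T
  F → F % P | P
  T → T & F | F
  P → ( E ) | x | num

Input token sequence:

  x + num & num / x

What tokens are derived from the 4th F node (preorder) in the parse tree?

x

[E [T [F [P x]]] + [E [T [T [F [P num]]] & [F [P num]]] / [E [T [F [P x]]]]]]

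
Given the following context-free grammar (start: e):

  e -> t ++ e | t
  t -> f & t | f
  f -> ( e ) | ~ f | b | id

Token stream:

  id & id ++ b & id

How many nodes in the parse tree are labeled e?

2

[e [t [f id] & [t [f id]]] ++ [e [t [f b] & [t [f id]]]]]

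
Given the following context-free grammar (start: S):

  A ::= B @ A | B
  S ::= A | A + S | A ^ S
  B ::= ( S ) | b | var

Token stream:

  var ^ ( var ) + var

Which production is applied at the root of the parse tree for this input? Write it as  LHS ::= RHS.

[S [A [B var]] ^ [S [A [B ( [S [A [B var]]] )]] + [S [A [B var]]]]]

S ::= A ^ S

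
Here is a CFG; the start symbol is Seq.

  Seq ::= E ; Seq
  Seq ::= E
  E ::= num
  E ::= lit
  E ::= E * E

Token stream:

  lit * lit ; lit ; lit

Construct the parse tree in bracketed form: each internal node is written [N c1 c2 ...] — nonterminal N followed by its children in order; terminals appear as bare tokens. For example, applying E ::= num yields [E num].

Seq
E ; Seq
E * E ; Seq
lit * E ; Seq
lit * lit ; Seq
lit * lit ; E ; Seq
lit * lit ; lit ; Seq
lit * lit ; lit ; E
lit * lit ; lit ; lit

[Seq [E [E lit] * [E lit]] ; [Seq [E lit] ; [Seq [E lit]]]]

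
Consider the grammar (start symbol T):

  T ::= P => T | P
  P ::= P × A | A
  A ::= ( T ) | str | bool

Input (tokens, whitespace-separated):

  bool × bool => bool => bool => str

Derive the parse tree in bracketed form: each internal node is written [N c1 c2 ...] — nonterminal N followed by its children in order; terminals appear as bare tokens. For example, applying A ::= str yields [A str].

[T [P [P [A bool]] × [A bool]] => [T [P [A bool]] => [T [P [A bool]] => [T [P [A str]]]]]]

T
P => T
P × A => T
A × A => T
bool × A => T
bool × bool => T
bool × bool => P => T
bool × bool => A => T
bool × bool => bool => T
bool × bool => bool => P => T
bool × bool => bool => A => T
bool × bool => bool => bool => T
bool × bool => bool => bool => P
bool × bool => bool => bool => A
bool × bool => bool => bool => str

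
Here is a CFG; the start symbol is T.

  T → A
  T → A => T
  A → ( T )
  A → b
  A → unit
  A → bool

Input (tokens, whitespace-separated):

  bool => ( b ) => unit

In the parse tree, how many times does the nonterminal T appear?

[T [A bool] => [T [A ( [T [A b]] )] => [T [A unit]]]]

4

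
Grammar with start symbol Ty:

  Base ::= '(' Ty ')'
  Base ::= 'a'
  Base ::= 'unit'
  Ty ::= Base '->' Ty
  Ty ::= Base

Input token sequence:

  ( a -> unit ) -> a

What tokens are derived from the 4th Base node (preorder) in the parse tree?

a

[Ty [Base ( [Ty [Base a] -> [Ty [Base unit]]] )] -> [Ty [Base a]]]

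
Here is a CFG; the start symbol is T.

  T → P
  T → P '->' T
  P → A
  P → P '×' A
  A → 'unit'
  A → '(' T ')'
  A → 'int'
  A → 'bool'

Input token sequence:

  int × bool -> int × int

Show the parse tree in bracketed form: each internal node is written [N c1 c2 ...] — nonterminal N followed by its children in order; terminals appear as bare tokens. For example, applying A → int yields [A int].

T
P -> T
P × A -> T
A × A -> T
int × A -> T
int × bool -> T
int × bool -> P
int × bool -> P × A
int × bool -> A × A
int × bool -> int × A
int × bool -> int × int

[T [P [P [A int]] × [A bool]] -> [T [P [P [A int]] × [A int]]]]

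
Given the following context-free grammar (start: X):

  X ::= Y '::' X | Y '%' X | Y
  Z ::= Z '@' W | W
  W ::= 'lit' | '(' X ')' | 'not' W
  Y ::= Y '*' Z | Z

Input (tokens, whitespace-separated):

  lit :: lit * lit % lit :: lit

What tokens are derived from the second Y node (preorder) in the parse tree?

lit * lit

[X [Y [Z [W lit]]] :: [X [Y [Y [Z [W lit]]] * [Z [W lit]]] % [X [Y [Z [W lit]]] :: [X [Y [Z [W lit]]]]]]]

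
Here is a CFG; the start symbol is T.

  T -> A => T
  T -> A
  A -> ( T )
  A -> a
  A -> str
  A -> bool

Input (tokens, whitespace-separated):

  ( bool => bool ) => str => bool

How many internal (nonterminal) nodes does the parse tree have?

[T [A ( [T [A bool] => [T [A bool]]] )] => [T [A str] => [T [A bool]]]]

10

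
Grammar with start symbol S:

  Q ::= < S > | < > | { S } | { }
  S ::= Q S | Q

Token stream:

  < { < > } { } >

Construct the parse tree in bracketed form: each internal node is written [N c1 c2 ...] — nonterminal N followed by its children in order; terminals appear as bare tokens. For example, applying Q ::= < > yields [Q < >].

[S [Q < [S [Q { [S [Q < >]] }] [S [Q { }]]] >]]

S
Q
< S >
< Q S >
< { S } S >
< { Q } S >
< { < > } S >
< { < > } Q >
< { < > } { } >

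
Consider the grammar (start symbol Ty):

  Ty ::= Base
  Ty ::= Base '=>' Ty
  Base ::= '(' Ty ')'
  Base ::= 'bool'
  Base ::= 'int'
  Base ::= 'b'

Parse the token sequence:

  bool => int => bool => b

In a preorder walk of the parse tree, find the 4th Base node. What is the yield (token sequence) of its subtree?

[Ty [Base bool] => [Ty [Base int] => [Ty [Base bool] => [Ty [Base b]]]]]

b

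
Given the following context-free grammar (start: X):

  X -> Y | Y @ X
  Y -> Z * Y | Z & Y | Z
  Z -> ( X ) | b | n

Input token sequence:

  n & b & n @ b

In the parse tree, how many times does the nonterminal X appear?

2

[X [Y [Z n] & [Y [Z b] & [Y [Z n]]]] @ [X [Y [Z b]]]]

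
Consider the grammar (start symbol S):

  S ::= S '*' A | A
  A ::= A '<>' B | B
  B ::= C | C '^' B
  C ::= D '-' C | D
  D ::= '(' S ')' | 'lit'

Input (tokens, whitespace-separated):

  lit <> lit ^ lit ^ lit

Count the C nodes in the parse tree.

[S [A [A [B [C [D lit]]]] <> [B [C [D lit]] ^ [B [C [D lit]] ^ [B [C [D lit]]]]]]]

4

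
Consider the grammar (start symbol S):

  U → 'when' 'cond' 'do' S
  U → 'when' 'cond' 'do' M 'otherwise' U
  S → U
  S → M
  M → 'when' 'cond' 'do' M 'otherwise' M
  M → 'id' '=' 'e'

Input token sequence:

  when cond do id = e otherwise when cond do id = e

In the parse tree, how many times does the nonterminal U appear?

[S [U when cond do [M id = e] otherwise [U when cond do [S [M id = e]]]]]

2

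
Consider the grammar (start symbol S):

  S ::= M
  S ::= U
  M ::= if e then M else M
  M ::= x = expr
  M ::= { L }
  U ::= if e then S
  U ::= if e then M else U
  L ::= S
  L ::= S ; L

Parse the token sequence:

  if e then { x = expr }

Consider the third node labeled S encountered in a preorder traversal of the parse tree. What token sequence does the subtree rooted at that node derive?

[S [U if e then [S [M { [L [S [M x = expr]]] }]]]]

x = expr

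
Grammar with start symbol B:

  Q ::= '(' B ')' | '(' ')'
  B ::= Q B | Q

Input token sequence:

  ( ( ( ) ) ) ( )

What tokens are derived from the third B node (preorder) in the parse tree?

[B [Q ( [B [Q ( [B [Q ( )]] )]] )] [B [Q ( )]]]

( )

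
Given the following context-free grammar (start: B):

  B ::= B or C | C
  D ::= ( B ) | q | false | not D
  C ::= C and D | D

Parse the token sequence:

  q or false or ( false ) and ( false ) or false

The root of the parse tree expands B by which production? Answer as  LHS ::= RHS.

B ::= B or C

[B [B [B [B [C [D q]]] or [C [D false]]] or [C [C [D ( [B [C [D false]]] )]] and [D ( [B [C [D false]]] )]]] or [C [D false]]]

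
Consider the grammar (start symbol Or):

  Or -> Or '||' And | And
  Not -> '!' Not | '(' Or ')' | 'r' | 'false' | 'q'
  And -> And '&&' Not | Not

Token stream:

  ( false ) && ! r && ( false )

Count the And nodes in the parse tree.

[Or [And [And [And [Not ( [Or [And [Not false]]] )]] && [Not ! [Not r]]] && [Not ( [Or [And [Not false]]] )]]]

5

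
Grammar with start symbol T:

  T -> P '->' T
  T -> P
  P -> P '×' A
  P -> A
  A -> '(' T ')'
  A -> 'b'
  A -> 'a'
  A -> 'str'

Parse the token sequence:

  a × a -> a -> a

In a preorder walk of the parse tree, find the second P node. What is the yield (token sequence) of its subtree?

a

[T [P [P [A a]] × [A a]] -> [T [P [A a]] -> [T [P [A a]]]]]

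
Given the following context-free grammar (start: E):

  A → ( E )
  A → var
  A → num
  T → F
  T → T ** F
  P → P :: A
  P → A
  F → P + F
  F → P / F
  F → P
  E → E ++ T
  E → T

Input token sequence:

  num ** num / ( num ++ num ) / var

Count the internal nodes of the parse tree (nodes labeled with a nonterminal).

25

[E [T [T [F [P [A num]]]] ** [F [P [A num]] / [F [P [A ( [E [E [T [F [P [A num]]]]] ++ [T [F [P [A num]]]]] )]] / [F [P [A var]]]]]]]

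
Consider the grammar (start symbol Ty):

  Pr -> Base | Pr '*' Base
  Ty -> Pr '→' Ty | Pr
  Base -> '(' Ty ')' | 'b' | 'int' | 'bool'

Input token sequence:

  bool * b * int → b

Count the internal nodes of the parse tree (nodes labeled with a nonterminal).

10

[Ty [Pr [Pr [Pr [Base bool]] * [Base b]] * [Base int]] → [Ty [Pr [Base b]]]]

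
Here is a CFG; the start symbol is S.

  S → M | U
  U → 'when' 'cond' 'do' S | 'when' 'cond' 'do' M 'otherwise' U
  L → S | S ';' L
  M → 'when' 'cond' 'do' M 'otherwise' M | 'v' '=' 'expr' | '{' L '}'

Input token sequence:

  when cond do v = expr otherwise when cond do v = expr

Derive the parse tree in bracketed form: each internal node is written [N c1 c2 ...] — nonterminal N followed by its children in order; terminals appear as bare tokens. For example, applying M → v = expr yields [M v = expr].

S
U
when cond do M otherwise U
when cond do v = expr otherwise U
when cond do v = expr otherwise when cond do S
when cond do v = expr otherwise when cond do M
when cond do v = expr otherwise when cond do v = expr

[S [U when cond do [M v = expr] otherwise [U when cond do [S [M v = expr]]]]]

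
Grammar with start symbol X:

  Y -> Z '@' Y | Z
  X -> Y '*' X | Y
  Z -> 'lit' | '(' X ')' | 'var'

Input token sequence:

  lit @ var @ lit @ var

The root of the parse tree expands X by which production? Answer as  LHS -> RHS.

[X [Y [Z lit] @ [Y [Z var] @ [Y [Z lit] @ [Y [Z var]]]]]]

X -> Y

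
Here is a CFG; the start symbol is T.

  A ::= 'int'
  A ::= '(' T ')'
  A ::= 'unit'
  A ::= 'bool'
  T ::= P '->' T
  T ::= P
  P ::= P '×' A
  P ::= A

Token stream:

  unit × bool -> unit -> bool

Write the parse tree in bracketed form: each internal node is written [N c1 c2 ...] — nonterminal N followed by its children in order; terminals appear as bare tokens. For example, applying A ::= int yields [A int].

T
P -> T
P × A -> T
A × A -> T
unit × A -> T
unit × bool -> T
unit × bool -> P -> T
unit × bool -> A -> T
unit × bool -> unit -> T
unit × bool -> unit -> P
unit × bool -> unit -> A
unit × bool -> unit -> bool

[T [P [P [A unit]] × [A bool]] -> [T [P [A unit]] -> [T [P [A bool]]]]]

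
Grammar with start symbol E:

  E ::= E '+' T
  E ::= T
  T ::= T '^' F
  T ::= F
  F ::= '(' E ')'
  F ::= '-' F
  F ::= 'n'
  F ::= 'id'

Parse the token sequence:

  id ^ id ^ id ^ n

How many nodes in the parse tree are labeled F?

4

[E [T [T [T [T [F id]] ^ [F id]] ^ [F id]] ^ [F n]]]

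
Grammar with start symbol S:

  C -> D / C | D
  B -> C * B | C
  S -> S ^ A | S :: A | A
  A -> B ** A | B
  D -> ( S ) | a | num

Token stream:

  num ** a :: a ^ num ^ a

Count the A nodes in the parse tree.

[S [S [S [S [A [B [C [D num]]] ** [A [B [C [D a]]]]]] :: [A [B [C [D a]]]]] ^ [A [B [C [D num]]]]] ^ [A [B [C [D a]]]]]

5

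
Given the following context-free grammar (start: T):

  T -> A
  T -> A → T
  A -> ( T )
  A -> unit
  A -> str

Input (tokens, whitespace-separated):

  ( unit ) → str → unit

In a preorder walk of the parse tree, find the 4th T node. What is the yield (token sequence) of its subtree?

[T [A ( [T [A unit]] )] → [T [A str] → [T [A unit]]]]

unit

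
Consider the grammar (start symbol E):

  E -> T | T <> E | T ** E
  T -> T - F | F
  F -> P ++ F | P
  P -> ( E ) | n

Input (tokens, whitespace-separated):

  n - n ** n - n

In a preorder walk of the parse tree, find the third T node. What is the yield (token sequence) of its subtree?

[E [T [T [F [P n]]] - [F [P n]]] ** [E [T [T [F [P n]]] - [F [P n]]]]]

n - n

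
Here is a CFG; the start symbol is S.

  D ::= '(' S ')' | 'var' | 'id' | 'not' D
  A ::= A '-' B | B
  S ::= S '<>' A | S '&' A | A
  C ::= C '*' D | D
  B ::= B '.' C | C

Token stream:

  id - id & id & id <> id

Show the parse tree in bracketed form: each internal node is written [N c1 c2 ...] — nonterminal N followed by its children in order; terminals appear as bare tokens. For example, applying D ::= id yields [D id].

[S [S [S [S [A [A [B [C [D id]]]] - [B [C [D id]]]]] & [A [B [C [D id]]]]] & [A [B [C [D id]]]]] <> [A [B [C [D id]]]]]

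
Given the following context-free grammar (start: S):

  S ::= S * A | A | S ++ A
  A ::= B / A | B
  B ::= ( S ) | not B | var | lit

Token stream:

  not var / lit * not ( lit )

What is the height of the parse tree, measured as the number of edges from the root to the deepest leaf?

7

[S [S [A [B not [B var]] / [A [B lit]]]] * [A [B not [B ( [S [A [B lit]]] )]]]]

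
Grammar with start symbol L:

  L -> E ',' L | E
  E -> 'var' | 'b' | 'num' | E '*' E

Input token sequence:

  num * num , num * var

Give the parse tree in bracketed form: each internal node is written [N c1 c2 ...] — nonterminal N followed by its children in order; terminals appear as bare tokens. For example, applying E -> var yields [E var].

L
E , L
E * E , L
num * E , L
num * num , L
num * num , E
num * num , E * E
num * num , num * E
num * num , num * var

[L [E [E num] * [E num]] , [L [E [E num] * [E var]]]]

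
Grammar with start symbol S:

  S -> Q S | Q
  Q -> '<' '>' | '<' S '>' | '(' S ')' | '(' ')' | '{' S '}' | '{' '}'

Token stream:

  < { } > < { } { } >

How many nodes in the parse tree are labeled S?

5

[S [Q < [S [Q { }]] >] [S [Q < [S [Q { }] [S [Q { }]]] >]]]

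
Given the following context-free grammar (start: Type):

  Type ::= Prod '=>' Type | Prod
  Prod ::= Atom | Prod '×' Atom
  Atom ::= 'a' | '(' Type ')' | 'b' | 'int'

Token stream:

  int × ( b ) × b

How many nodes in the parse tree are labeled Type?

[Type [Prod [Prod [Prod [Atom int]] × [Atom ( [Type [Prod [Atom b]]] )]] × [Atom b]]]

2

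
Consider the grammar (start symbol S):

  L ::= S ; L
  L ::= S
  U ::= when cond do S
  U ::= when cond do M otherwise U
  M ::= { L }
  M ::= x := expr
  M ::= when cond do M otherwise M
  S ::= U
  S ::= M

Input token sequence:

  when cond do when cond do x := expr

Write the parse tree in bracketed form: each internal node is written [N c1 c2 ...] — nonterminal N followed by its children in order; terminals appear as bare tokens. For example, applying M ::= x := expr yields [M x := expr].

S
U
when cond do S
when cond do U
when cond do when cond do S
when cond do when cond do M
when cond do when cond do x := expr

[S [U when cond do [S [U when cond do [S [M x := expr]]]]]]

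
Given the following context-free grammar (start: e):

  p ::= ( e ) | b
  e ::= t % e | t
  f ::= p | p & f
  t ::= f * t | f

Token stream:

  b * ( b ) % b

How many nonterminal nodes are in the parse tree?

[e [t [f [p b]] * [t [f [p ( [e [t [f [p b]]]] )]]]] % [e [t [f [p b]]]]]

15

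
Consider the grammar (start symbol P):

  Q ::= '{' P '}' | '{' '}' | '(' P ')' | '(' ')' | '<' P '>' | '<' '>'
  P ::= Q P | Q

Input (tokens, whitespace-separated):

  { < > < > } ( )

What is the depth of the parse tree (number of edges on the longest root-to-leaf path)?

[P [Q { [P [Q < >] [P [Q < >]]] }] [P [Q ( )]]]

5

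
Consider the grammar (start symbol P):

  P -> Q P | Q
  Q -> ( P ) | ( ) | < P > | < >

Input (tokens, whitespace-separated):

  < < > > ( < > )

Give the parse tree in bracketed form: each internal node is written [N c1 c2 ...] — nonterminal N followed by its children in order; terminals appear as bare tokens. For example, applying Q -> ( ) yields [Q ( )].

[P [Q < [P [Q < >]] >] [P [Q ( [P [Q < >]] )]]]

P
Q P
< P > P
< Q > P
< < > > P
< < > > Q
< < > > ( P )
< < > > ( Q )
< < > > ( < > )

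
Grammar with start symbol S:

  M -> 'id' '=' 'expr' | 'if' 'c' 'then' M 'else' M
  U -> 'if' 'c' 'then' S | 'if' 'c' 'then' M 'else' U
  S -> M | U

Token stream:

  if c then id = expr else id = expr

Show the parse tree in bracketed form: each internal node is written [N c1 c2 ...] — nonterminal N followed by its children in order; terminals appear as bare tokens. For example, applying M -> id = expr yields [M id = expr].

[S [M if c then [M id = expr] else [M id = expr]]]

S
M
if c then M else M
if c then id = expr else M
if c then id = expr else id = expr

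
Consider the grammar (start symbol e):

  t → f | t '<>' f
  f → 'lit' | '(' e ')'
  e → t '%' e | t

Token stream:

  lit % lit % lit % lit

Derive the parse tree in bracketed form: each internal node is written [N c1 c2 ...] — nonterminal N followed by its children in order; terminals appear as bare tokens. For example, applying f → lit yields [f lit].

[e [t [f lit]] % [e [t [f lit]] % [e [t [f lit]] % [e [t [f lit]]]]]]

e
t % e
f % e
lit % e
lit % t % e
lit % f % e
lit % lit % e
lit % lit % t % e
lit % lit % f % e
lit % lit % lit % e
lit % lit % lit % t
lit % lit % lit % f
lit % lit % lit % lit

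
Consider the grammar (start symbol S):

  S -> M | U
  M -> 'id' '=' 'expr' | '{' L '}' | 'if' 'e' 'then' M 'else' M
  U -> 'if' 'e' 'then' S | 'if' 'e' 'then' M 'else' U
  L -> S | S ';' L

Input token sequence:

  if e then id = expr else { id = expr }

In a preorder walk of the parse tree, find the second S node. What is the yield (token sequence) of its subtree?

[S [M if e then [M id = expr] else [M { [L [S [M id = expr]]] }]]]

id = expr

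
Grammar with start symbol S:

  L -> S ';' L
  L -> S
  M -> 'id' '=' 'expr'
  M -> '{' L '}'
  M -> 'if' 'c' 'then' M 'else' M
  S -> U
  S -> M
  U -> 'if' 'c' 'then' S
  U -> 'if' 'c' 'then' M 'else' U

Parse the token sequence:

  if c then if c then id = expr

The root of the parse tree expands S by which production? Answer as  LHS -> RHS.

[S [U if c then [S [U if c then [S [M id = expr]]]]]]

S -> U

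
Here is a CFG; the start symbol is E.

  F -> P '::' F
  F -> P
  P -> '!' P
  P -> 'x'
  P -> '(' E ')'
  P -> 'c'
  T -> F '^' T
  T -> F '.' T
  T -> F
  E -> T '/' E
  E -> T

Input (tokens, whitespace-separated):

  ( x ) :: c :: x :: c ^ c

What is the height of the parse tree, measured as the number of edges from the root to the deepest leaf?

[E [T [F [P ( [E [T [F [P x]]]] )] :: [F [P c] :: [F [P x] :: [F [P c]]]]] ^ [T [F [P c]]]]]

8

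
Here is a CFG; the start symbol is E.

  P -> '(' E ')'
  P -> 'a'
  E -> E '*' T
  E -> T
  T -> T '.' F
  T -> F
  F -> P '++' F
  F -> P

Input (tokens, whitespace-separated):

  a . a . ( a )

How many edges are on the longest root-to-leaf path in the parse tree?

[E [T [T [T [F [P a]]] . [F [P a]]] . [F [P ( [E [T [F [P a]]]] )]]]]

8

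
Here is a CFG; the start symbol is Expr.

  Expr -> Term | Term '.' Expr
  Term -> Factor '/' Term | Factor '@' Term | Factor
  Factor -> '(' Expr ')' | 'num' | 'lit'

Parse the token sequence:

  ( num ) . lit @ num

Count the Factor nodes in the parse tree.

4

[Expr [Term [Factor ( [Expr [Term [Factor num]]] )]] . [Expr [Term [Factor lit] @ [Term [Factor num]]]]]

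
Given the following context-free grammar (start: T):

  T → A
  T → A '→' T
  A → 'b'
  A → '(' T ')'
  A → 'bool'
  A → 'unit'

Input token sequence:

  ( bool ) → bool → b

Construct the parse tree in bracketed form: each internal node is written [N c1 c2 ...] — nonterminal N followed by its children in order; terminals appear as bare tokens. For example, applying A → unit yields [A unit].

T
A → T
( T ) → T
( A ) → T
( bool ) → T
( bool ) → A → T
( bool ) → bool → T
( bool ) → bool → A
( bool ) → bool → b

[T [A ( [T [A bool]] )] → [T [A bool] → [T [A b]]]]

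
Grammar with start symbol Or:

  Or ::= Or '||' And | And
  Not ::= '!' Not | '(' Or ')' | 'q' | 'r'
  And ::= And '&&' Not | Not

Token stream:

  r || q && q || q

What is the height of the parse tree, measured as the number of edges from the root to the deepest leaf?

[Or [Or [Or [And [Not r]]] || [And [And [Not q]] && [Not q]]] || [And [Not q]]]

5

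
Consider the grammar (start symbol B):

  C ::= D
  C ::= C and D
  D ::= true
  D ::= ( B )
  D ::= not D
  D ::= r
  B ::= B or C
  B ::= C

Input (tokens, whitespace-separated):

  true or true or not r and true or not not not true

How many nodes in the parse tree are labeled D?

9

[B [B [B [B [C [D true]]] or [C [D true]]] or [C [C [D not [D r]]] and [D true]]] or [C [D not [D not [D not [D true]]]]]]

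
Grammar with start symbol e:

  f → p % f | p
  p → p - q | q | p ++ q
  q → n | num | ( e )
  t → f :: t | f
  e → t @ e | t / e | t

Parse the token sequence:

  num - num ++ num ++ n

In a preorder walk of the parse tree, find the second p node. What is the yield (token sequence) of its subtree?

num - num ++ num

[e [t [f [p [p [p [p [q num]] - [q num]] ++ [q num]] ++ [q n]]]]]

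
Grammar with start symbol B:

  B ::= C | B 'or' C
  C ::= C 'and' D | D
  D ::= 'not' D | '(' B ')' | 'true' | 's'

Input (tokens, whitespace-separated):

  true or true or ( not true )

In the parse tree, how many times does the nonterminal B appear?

[B [B [B [C [D true]]] or [C [D true]]] or [C [D ( [B [C [D not [D true]]]] )]]]

4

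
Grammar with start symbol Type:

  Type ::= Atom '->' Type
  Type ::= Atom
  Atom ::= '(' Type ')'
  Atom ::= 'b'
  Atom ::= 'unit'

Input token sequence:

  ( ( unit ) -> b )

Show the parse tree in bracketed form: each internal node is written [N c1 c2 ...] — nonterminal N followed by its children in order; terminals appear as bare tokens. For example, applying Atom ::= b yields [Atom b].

Type
Atom
( Type )
( Atom -> Type )
( ( Type ) -> Type )
( ( Atom ) -> Type )
( ( unit ) -> Type )
( ( unit ) -> Atom )
( ( unit ) -> b )

[Type [Atom ( [Type [Atom ( [Type [Atom unit]] )] -> [Type [Atom b]]] )]]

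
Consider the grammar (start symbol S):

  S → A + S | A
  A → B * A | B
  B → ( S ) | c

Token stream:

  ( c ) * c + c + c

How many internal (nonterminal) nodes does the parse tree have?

[S [A [B ( [S [A [B c]]] )] * [A [B c]]] + [S [A [B c]] + [S [A [B c]]]]]

14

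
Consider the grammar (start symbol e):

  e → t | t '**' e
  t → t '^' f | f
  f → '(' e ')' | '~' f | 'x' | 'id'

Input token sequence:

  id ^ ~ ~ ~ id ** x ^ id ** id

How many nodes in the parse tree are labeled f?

8

[e [t [t [f id]] ^ [f ~ [f ~ [f ~ [f id]]]]] ** [e [t [t [f x]] ^ [f id]] ** [e [t [f id]]]]]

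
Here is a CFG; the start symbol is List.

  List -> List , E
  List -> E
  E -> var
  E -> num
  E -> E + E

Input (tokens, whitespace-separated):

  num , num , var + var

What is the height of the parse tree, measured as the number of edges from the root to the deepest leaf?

[List [List [List [E num]] , [E num]] , [E [E var] + [E var]]]

4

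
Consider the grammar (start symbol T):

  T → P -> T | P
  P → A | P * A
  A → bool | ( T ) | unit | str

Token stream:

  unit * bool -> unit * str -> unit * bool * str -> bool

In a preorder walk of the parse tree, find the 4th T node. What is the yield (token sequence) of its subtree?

[T [P [P [A unit]] * [A bool]] -> [T [P [P [A unit]] * [A str]] -> [T [P [P [P [A unit]] * [A bool]] * [A str]] -> [T [P [A bool]]]]]]

bool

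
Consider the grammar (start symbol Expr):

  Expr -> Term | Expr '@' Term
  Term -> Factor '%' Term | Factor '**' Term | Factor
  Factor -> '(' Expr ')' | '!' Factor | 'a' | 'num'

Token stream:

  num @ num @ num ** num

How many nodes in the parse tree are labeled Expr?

3

[Expr [Expr [Expr [Term [Factor num]]] @ [Term [Factor num]]] @ [Term [Factor num] ** [Term [Factor num]]]]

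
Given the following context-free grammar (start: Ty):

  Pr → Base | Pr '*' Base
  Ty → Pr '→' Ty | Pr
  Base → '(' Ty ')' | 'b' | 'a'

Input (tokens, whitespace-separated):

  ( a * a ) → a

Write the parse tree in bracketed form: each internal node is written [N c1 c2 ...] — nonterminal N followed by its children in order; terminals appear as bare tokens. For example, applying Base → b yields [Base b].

[Ty [Pr [Base ( [Ty [Pr [Pr [Base a]] * [Base a]]] )]] → [Ty [Pr [Base a]]]]

Ty
Pr → Ty
Base → Ty
( Ty ) → Ty
( Pr ) → Ty
( Pr * Base ) → Ty
( Base * Base ) → Ty
( a * Base ) → Ty
( a * a ) → Ty
( a * a ) → Pr
( a * a ) → Base
( a * a ) → a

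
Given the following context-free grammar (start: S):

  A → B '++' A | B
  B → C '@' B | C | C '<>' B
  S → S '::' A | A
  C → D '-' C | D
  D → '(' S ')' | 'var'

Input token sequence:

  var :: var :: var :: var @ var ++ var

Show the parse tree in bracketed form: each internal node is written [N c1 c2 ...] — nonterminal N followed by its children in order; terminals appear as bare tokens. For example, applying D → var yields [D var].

[S [S [S [S [A [B [C [D var]]]]] :: [A [B [C [D var]]]]] :: [A [B [C [D var]]]]] :: [A [B [C [D var]] @ [B [C [D var]]]] ++ [A [B [C [D var]]]]]]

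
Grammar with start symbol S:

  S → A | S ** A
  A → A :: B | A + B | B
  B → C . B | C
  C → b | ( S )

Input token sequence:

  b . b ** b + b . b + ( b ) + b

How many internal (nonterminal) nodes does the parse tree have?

25

[S [S [A [B [C b] . [B [C b]]]]] ** [A [A [A [A [B [C b]]] + [B [C b] . [B [C b]]]] + [B [C ( [S [A [B [C b]]]] )]]] + [B [C b]]]]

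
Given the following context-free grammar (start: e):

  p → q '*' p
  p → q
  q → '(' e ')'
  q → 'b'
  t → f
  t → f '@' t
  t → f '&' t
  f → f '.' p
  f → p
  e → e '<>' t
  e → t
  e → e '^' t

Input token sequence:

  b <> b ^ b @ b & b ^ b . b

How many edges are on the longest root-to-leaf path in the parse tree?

8

[e [e [e [e [t [f [p [q b]]]]] <> [t [f [p [q b]]]]] ^ [t [f [p [q b]]] @ [t [f [p [q b]]] & [t [f [p [q b]]]]]]] ^ [t [f [f [p [q b]]] . [p [q b]]]]]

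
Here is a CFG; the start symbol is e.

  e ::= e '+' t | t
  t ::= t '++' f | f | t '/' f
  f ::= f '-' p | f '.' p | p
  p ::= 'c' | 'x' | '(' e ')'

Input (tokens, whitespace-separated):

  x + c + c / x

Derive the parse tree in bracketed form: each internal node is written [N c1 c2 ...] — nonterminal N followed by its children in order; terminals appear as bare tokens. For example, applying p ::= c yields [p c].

[e [e [e [t [f [p x]]]] + [t [f [p c]]]] + [t [t [f [p c]]] / [f [p x]]]]

e
e + t
e + t + t
t + t + t
f + t + t
p + t + t
x + t + t
x + f + t
x + p + t
x + c + t
x + c + t / f
x + c + f / f
x + c + p / f
x + c + c / f
x + c + c / p
x + c + c / x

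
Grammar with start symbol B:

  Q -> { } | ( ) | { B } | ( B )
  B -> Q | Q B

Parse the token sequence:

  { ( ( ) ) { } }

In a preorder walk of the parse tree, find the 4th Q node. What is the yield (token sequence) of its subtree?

{ }

[B [Q { [B [Q ( [B [Q ( )]] )] [B [Q { }]]] }]]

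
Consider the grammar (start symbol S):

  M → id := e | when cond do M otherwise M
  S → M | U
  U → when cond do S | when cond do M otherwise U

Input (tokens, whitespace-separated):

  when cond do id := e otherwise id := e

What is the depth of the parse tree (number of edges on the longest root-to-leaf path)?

[S [M when cond do [M id := e] otherwise [M id := e]]]

3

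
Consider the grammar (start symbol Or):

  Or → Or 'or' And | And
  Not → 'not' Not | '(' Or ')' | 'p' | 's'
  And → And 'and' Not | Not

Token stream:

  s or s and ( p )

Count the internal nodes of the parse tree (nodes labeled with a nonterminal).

[Or [Or [And [Not s]]] or [And [And [Not s]] and [Not ( [Or [And [Not p]]] )]]]

11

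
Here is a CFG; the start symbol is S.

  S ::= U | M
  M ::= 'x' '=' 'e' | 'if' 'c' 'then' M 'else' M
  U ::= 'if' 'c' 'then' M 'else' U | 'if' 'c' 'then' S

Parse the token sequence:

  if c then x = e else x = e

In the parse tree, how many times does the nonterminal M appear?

[S [M if c then [M x = e] else [M x = e]]]

3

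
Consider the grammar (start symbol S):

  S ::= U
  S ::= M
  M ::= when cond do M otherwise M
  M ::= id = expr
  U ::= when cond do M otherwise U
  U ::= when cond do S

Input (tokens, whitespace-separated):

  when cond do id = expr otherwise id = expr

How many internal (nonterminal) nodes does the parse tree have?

[S [M when cond do [M id = expr] otherwise [M id = expr]]]

4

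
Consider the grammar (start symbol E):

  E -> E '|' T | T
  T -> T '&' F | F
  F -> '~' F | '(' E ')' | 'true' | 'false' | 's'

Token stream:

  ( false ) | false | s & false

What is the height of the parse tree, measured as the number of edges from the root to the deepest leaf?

[E [E [E [T [F ( [E [T [F false]]] )]]] | [T [F false]]] | [T [T [F s]] & [F false]]]

8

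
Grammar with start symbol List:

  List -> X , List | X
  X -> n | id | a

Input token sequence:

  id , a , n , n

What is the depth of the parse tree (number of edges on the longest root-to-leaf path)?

5

[List [X id] , [List [X a] , [List [X n] , [List [X n]]]]]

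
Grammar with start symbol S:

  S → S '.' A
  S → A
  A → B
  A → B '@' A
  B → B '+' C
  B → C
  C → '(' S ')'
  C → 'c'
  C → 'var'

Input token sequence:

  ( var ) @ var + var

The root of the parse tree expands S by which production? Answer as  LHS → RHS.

S → A

[S [A [B [C ( [S [A [B [C var]]]] )]] @ [A [B [B [C var]] + [C var]]]]]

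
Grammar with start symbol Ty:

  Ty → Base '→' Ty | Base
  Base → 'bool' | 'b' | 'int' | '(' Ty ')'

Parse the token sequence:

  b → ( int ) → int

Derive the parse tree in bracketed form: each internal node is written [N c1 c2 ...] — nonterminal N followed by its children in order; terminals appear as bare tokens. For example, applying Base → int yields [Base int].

Ty
Base → Ty
b → Ty
b → Base → Ty
b → ( Ty ) → Ty
b → ( Base ) → Ty
b → ( int ) → Ty
b → ( int ) → Base
b → ( int ) → int

[Ty [Base b] → [Ty [Base ( [Ty [Base int]] )] → [Ty [Base int]]]]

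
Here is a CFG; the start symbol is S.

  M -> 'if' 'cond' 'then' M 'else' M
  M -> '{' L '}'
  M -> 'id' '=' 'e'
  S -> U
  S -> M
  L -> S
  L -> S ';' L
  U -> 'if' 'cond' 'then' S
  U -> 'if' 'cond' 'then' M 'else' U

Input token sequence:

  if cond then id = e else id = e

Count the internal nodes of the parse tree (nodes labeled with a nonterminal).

4

[S [M if cond then [M id = e] else [M id = e]]]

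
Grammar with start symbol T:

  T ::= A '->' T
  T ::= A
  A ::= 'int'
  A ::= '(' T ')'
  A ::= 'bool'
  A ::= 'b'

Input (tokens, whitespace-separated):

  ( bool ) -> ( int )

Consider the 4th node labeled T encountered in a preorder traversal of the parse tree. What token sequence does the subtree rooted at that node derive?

[T [A ( [T [A bool]] )] -> [T [A ( [T [A int]] )]]]

int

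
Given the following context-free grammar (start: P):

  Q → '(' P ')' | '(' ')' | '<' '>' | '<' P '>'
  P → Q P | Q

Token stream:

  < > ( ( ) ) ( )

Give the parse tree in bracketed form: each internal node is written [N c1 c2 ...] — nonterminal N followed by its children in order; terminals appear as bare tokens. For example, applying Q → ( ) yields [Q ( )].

[P [Q < >] [P [Q ( [P [Q ( )]] )] [P [Q ( )]]]]

P
Q P
< > P
< > Q P
< > ( P ) P
< > ( Q ) P
< > ( ( ) ) P
< > ( ( ) ) Q
< > ( ( ) ) ( )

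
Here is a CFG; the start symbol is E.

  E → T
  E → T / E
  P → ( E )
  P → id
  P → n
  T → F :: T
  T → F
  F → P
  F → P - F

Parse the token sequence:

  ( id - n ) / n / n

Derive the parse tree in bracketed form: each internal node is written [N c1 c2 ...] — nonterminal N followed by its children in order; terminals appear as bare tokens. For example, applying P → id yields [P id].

E
T / E
F / E
P / E
( E ) / E
( T ) / E
( F ) / E
( P - F ) / E
( id - F ) / E
( id - P ) / E
( id - n ) / E
( id - n ) / T / E
( id - n ) / F / E
( id - n ) / P / E
( id - n ) / n / E
( id - n ) / n / T
( id - n ) / n / F
( id - n ) / n / P
( id - n ) / n / n

[E [T [F [P ( [E [T [F [P id] - [F [P n]]]]] )]]] / [E [T [F [P n]]] / [E [T [F [P n]]]]]]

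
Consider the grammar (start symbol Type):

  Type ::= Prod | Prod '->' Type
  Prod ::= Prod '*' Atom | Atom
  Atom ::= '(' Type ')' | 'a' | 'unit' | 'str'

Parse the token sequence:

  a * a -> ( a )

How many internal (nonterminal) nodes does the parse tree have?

[Type [Prod [Prod [Atom a]] * [Atom a]] -> [Type [Prod [Atom ( [Type [Prod [Atom a]]] )]]]]

11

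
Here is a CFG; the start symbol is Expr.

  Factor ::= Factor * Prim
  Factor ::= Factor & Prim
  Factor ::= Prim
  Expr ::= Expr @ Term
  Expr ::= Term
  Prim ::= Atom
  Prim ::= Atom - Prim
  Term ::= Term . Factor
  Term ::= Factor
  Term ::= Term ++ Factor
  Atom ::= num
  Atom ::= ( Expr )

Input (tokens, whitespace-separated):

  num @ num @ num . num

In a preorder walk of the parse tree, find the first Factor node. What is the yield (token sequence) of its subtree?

[Expr [Expr [Expr [Term [Factor [Prim [Atom num]]]]] @ [Term [Factor [Prim [Atom num]]]]] @ [Term [Term [Factor [Prim [Atom num]]]] . [Factor [Prim [Atom num]]]]]

num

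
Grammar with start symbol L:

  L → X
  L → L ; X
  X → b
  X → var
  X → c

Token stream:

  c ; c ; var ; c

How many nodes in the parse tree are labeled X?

4

[L [L [L [L [X c]] ; [X c]] ; [X var]] ; [X c]]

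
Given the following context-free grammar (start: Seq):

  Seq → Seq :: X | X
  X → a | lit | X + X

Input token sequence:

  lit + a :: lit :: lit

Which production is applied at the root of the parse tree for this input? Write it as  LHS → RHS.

Seq → Seq :: X

[Seq [Seq [Seq [X [X lit] + [X a]]] :: [X lit]] :: [X lit]]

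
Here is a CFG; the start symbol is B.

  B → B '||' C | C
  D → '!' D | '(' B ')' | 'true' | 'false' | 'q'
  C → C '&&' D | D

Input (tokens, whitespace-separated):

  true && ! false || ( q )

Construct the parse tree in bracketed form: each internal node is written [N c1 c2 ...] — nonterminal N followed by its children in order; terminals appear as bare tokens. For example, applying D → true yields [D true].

B
B || C
C || C
C && D || C
D && D || C
true && D || C
true && ! D || C
true && ! false || C
true && ! false || D
true && ! false || ( B )
true && ! false || ( C )
true && ! false || ( D )
true && ! false || ( q )

[B [B [C [C [D true]] && [D ! [D false]]]] || [C [D ( [B [C [D q]]] )]]]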